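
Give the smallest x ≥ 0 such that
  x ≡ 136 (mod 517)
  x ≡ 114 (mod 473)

Combine the congruences pairwise.
gcd(517, 473) = 11 and 11 | (114 − 136), so the pair is consistent; merging gives x ≡ 10993 (mod 22231), where 22231 = lcm(517, 473).
The solution is unique modulo lcm(517, 473) = 22231.

10993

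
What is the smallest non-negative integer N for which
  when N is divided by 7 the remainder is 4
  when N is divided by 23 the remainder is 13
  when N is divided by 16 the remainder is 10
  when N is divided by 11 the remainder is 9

The moduli are pairwise coprime; M = 7·23·16·11 = 28336.
M/7 = 4048; 4048 ≡ 2 (mod 7); 2·4 ≡ 1, so inverse 4.
M/23 = 1232; 1232 ≡ 13 (mod 23); 13·16 ≡ 1, so inverse 16.
M/16 = 1771; 1771 ≡ 11 (mod 16); 11·3 ≡ 1, so inverse 3.
M/11 = 2576; 2576 ≡ 2 (mod 11); 2·6 ≡ 1, so inverse 6.
N ≡ 4·4048·4 + 13·1232·16 + 10·1771·3 + 9·2576·6 = 513258.
513258 mod 28336 = 3210.

3210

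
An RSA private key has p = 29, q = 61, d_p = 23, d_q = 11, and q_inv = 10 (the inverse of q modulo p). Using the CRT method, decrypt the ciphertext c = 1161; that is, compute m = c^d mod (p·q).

523

m₁ = c^(d_p) mod p: c ≡ 1 (mod 29), and 1^23 mod 29 = 1.
m₂ = c^(d_q) mod q: c ≡ 2 (mod 61), and 2^11 mod 61 = 35.
h = q_inv·(m₁ − m₂) mod p = 10·(1 − 35) mod 29 = 8.
m = m₂ + h·q = 35 + 8·61 = 523.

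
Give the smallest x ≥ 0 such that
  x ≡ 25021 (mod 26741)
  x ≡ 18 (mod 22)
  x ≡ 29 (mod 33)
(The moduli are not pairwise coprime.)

158726

gcd(26741, 22) = 11 and 11 | (18 − 25021), so the pair is consistent; merging gives x ≡ 51762 (mod 53482), where 53482 = lcm(26741, 22).
gcd(53482, 33) = 11 and 11 | (29 − 51762), so the pair is consistent; merging gives x ≡ 158726 (mod 160446), where 160446 = lcm(53482, 33).
The solution is unique modulo lcm(26741, 22, 33) = 160446.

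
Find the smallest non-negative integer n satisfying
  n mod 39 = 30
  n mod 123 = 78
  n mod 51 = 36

10287

gcd(39, 123) = 3 and 3 | (78 − 30), so the pair is consistent; merging gives n ≡ 693 (mod 1599), where 1599 = lcm(39, 123).
gcd(1599, 51) = 3 and 3 | (36 − 693), so the pair is consistent; merging gives n ≡ 10287 (mod 27183), where 27183 = lcm(1599, 51).
The solution is unique modulo lcm(39, 123, 51) = 27183.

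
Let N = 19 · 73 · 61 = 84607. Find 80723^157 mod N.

Mod 19: 80723 ≡ 11; by Fermat, exponent reduces to 157 mod 18 = 13; 11^13 ≡ 11 (mod 19).
Mod 73: 80723 ≡ 58; by Fermat, exponent reduces to 157 mod 72 = 13; 58^13 ≡ 11 (mod 73).
Mod 61: 80723 ≡ 20; by Fermat, exponent reduces to 157 mod 60 = 37; 20^37 ≡ 34 (mod 61).
Combine by CRT: x ≡ 11 (mod 19), x ≡ 11 (mod 73), x ≡ 34 (mod 61) ⇒ x ≡ 13881 (mod 84607).

13881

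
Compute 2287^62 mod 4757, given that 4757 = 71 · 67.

Mod 71: 2287 ≡ 15; 15^62 ≡ 18 (mod 71).
Mod 67: 2287 ≡ 9; 9^62 ≡ 40 (mod 67).
Combine by CRT: x ≡ 18 (mod 71), x ≡ 40 (mod 67) ⇒ x ≡ 2787 (mod 4757).

2787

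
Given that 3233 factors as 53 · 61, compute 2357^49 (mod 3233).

Mod 53: 2357 ≡ 25; 25^49 ≡ 37 (mod 53).
Mod 61: 2357 ≡ 39; 39^49 ≡ 45 (mod 61).
Combine by CRT: x ≡ 37 (mod 53), x ≡ 45 (mod 61) ⇒ x ≡ 3217 (mod 3233).

3217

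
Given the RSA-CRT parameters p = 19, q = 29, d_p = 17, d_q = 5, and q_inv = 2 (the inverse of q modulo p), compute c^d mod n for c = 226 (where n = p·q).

199

m₁ = c^(d_p) mod p: c ≡ 17 (mod 19), and 17^17 mod 19 = 9.
m₂ = c^(d_q) mod q: c ≡ 23 (mod 29), and 23^5 mod 29 = 25.
h = q_inv·(m₁ − m₂) mod p = 2·(9 − 25) mod 19 = 6.
m = m₂ + h·q = 25 + 6·29 = 199.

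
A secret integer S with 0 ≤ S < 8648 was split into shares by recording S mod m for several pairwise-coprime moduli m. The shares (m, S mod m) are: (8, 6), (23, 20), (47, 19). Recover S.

4390

The moduli are pairwise coprime; N = 8·23·47 = 8648.
N/8 = 1081; 1081 ≡ 1 (mod 8), inverse 1.
N/23 = 376; 376 ≡ 8 (mod 23); 8·3 ≡ 1, so inverse 3.
N/47 = 184; 184 ≡ 43 (mod 47); 43·35 ≡ 1, so inverse 35.
S ≡ 6·1081·1 + 20·376·3 + 19·184·35 = 151406.
151406 mod 8648 = 4390.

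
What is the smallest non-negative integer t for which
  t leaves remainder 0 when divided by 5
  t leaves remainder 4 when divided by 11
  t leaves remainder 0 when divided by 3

15

The moduli are pairwise coprime; N = 5·11·3 = 165.
N/5 = 33; 33 ≡ 3 (mod 5); 3·2 ≡ 1, so inverse 2.
N/11 = 15; 15 ≡ 4 (mod 11); 4·3 ≡ 1, so inverse 3.
N/3 = 55; 55 ≡ 1 (mod 3), inverse 1.
t ≡ 0·33·2 + 4·15·3 + 0·55·1 = 180.
180 mod 165 = 15.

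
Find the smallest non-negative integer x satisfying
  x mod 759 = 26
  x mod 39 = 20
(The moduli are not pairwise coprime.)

3062

Combine the congruences pairwise.
gcd(759, 39) = 3 and 3 | (20 − 26), so the pair is consistent; merging gives x ≡ 3062 (mod 9867), where 9867 = lcm(759, 39).
The solution is unique modulo lcm(759, 39) = 9867.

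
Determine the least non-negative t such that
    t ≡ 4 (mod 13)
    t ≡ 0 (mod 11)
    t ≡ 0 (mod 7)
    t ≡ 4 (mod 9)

The moduli are pairwise coprime; N = 13·11·7·9 = 9009.
N/13 = 693; 693 ≡ 4 (mod 13); 4·10 ≡ 1, so inverse 10.
N/11 = 819; 819 ≡ 5 (mod 11); 5·9 ≡ 1, so inverse 9.
N/7 = 1287; 1287 ≡ 6 (mod 7); 6·6 ≡ 1, so inverse 6.
N/9 = 1001; 1001 ≡ 2 (mod 9); 2·5 ≡ 1, so inverse 5.
t ≡ 4·693·10 + 0·819·9 + 0·1287·6 + 4·1001·5 = 47740.
47740 mod 9009 = 2695.

2695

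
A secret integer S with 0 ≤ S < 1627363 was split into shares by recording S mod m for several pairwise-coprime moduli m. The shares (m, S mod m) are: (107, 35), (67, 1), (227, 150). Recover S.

183112

Combine the congruences pairwise.
From S ≡ 35 (mod 107) write S = 35 + 107t. Substituting into S ≡ 1 (mod 67) gives 107t ≡ 33 (mod 67), and since 40⁻¹ ≡ 62 (mod 67), t ≡ 36. Hence S ≡ 35 + 107·36 = 3887 (mod 7169).
From S ≡ 3887 (mod 7169) write S = 3887 + 7169t. Substituting into S ≡ 150 (mod 227) gives 7169t ≡ 122 (mod 227), and since 132⁻¹ ≡ 43 (mod 227), t ≡ 25. Hence S ≡ 3887 + 7169·25 = 183112 (mod 1627363).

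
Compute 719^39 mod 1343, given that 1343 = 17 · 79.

554

Mod 17: 719 ≡ 5; by Fermat, exponent reduces to 39 mod 16 = 7; 5^7 ≡ 10 (mod 17).
Mod 79: 719 ≡ 8; 8^39 ≡ 1 (mod 79).
Combine by CRT: x ≡ 10 (mod 17), x ≡ 1 (mod 79) ⇒ x ≡ 554 (mod 1343).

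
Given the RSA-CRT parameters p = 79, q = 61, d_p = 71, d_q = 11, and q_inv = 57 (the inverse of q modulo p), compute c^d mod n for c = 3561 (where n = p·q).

m₁ = c^(d_p) mod p: c ≡ 6 (mod 79), and 6^71 mod 79 = 77.
m₂ = c^(d_q) mod q: c ≡ 23 (mod 61), and 23^11 mod 61 = 38.
h = q_inv·(m₁ − m₂) mod p = 57·(77 − 38) mod 79 = 11.
m = m₂ + h·q = 38 + 11·61 = 709.

709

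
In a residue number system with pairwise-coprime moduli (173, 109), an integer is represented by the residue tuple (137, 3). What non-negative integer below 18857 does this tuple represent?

8614

From x ≡ 137 (mod 173) write x = 137 + 173t. Substituting into x ≡ 3 (mod 109) gives 173t ≡ 84 (mod 109), and since 64⁻¹ ≡ 46 (mod 109), t ≡ 49. Hence x ≡ 137 + 173·49 = 8614 (mod 18857).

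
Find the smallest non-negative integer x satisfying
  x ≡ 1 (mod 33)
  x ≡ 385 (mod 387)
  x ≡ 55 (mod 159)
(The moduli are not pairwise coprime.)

gcd(33, 387) = 3 and 3 | (385 − 1), so the pair is consistent; merging gives x ≡ 2707 (mod 4257), where 4257 = lcm(33, 387).
gcd(4257, 159) = 3 and 3 | (55 − 2707), so the pair is consistent; merging gives x ≡ 15478 (mod 225621), where 225621 = lcm(4257, 159).
The solution is unique modulo lcm(33, 387, 159) = 225621.

15478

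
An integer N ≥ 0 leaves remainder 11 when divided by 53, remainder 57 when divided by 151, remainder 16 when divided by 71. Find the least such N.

315043

The moduli are pairwise coprime; M = 53·151·71 = 568213.
M/53 = 10721; 10721 ≡ 15 (mod 53); 15·46 ≡ 1, so inverse 46.
M/151 = 3763; 3763 ≡ 139 (mod 151); 139·88 ≡ 1, so inverse 88.
M/71 = 8003; 8003 ≡ 51 (mod 71); 51·39 ≡ 1, so inverse 39.
N ≡ 11·10721·46 + 57·3763·88 + 16·8003·39 = 29293906.
29293906 mod 568213 = 315043.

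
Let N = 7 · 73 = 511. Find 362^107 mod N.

Mod 7: 362 ≡ 5; by Fermat, exponent reduces to 107 mod 6 = 5; 5^5 ≡ 3 (mod 7).
Mod 73: 362 ≡ 70; by Fermat, exponent reduces to 107 mod 72 = 35; 70^35 ≡ 24 (mod 73).
Combine by CRT: x ≡ 3 (mod 7), x ≡ 24 (mod 73) ⇒ x ≡ 24 (mod 511).

24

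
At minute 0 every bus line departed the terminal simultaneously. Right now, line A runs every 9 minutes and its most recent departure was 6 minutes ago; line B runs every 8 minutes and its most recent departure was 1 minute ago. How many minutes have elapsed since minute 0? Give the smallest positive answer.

33

From t ≡ 6 (mod 9) write t = 6 + 9s. Substituting into t ≡ 1 (mod 8) gives 9s ≡ 3 (mod 8), and since 1⁻¹ ≡ 1 (mod 8), s ≡ 3. Hence t ≡ 6 + 9·3 = 33 (mod 72).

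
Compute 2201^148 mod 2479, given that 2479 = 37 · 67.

2116

Mod 37: 2201 ≡ 18; by Fermat, exponent reduces to 148 mod 36 = 4; 18^4 ≡ 7 (mod 37).
Mod 67: 2201 ≡ 57; by Fermat, exponent reduces to 148 mod 66 = 16; 57^16 ≡ 39 (mod 67).
Combine by CRT: x ≡ 7 (mod 37), x ≡ 39 (mod 67) ⇒ x ≡ 2116 (mod 2479).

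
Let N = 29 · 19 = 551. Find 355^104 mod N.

Mod 29: 355 ≡ 7; by Fermat, exponent reduces to 104 mod 28 = 20; 7^20 ≡ 25 (mod 29).
Mod 19: 355 ≡ 13; by Fermat, exponent reduces to 104 mod 18 = 14; 13^14 ≡ 5 (mod 19).
Combine by CRT: x ≡ 25 (mod 29), x ≡ 5 (mod 19) ⇒ x ≡ 518 (mod 551).

518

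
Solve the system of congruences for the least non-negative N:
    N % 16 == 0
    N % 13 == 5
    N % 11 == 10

The moduli are pairwise coprime; M = 16·13·11 = 2288.
M/16 = 143; 143 ≡ 15 (mod 16); 15·15 ≡ 1, so inverse 15.
M/13 = 176; 176 ≡ 7 (mod 13); 7·2 ≡ 1, so inverse 2.
M/11 = 208; 208 ≡ 10 (mod 11); 10·10 ≡ 1, so inverse 10.
N ≡ 0·143·15 + 5·176·2 + 10·208·10 = 22560.
22560 mod 2288 = 1968.

1968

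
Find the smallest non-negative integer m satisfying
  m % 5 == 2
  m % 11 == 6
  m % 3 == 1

The moduli are pairwise coprime; N = 5·11·3 = 165.
N/5 = 33; 33 ≡ 3 (mod 5); 3·2 ≡ 1, so inverse 2.
N/11 = 15; 15 ≡ 4 (mod 11); 4·3 ≡ 1, so inverse 3.
N/3 = 55; 55 ≡ 1 (mod 3), inverse 1.
m ≡ 2·33·2 + 6·15·3 + 1·55·1 = 457.
457 mod 165 = 127.

127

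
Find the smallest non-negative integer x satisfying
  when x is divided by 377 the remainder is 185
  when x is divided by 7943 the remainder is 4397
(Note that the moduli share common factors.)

gcd(377, 7943) = 13 and 13 | (4397 − 185), so the pair is consistent; merging gives x ≡ 99713 (mod 230347), where 230347 = lcm(377, 7943).
The solution is unique modulo lcm(377, 7943) = 230347.

99713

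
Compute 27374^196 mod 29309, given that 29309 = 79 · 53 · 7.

Mod 79: 27374 ≡ 40; by Fermat, exponent reduces to 196 mod 78 = 40; 40^40 ≡ 40 (mod 79).
Mod 53: 27374 ≡ 26; by Fermat, exponent reduces to 196 mod 52 = 40; 26^40 ≡ 15 (mod 53).
Mod 7: 27374 ≡ 4; by Fermat, exponent reduces to 196 mod 6 = 4; 4^4 ≡ 4 (mod 7).
Combine by CRT: x ≡ 40 (mod 79), x ≡ 15 (mod 53), x ≡ 4 (mod 7) ⇒ x ≡ 20738 (mod 29309).

20738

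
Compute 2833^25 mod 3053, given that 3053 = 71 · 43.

Mod 71: 2833 ≡ 64; 64^25 ≡ 30 (mod 71).
Mod 43: 2833 ≡ 38; 38^25 ≡ 23 (mod 43).
Combine by CRT: x ≡ 30 (mod 71), x ≡ 23 (mod 43) ⇒ x ≡ 2302 (mod 3053).

2302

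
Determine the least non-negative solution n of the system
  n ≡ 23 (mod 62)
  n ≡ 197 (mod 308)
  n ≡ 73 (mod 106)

284789

gcd(62, 308) = 2 and 2 | (197 − 23), so the pair is consistent; merging gives n ≡ 7897 (mod 9548), where 9548 = lcm(62, 308).
gcd(9548, 106) = 2 and 2 | (73 − 7897), so the pair is consistent; merging gives n ≡ 284789 (mod 506044), where 506044 = lcm(9548, 106).
The solution is unique modulo lcm(62, 308, 106) = 506044.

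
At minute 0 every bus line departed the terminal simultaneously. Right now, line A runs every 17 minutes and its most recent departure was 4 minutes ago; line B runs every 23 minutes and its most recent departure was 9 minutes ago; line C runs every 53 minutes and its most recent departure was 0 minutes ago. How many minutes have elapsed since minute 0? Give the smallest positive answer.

The moduli are pairwise coprime; N = 17·23·53 = 20723.
N/17 = 1219; 1219 ≡ 12 (mod 17); 12·10 ≡ 1, so inverse 10.
N/23 = 901; 901 ≡ 4 (mod 23); 4·6 ≡ 1, so inverse 6.
N/53 = 391; 391 ≡ 20 (mod 53); 20·8 ≡ 1, so inverse 8.
t ≡ 4·1219·10 + 9·901·6 + 0·391·8 = 97414.
97414 mod 20723 = 14522.

14522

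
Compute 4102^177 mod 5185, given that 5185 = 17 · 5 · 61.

2742

Mod 17: 4102 ≡ 5; by Fermat, exponent reduces to 177 mod 16 = 1; 5^1 ≡ 5 (mod 17).
Mod 5: 4102 ≡ 2; by Fermat, exponent reduces to 177 mod 4 = 1; 2^1 ≡ 2 (mod 5).
Mod 61: 4102 ≡ 15; by Fermat, exponent reduces to 177 mod 60 = 57; 15^57 ≡ 58 (mod 61).
Combine by CRT: x ≡ 5 (mod 17), x ≡ 2 (mod 5), x ≡ 58 (mod 61) ⇒ x ≡ 2742 (mod 5185).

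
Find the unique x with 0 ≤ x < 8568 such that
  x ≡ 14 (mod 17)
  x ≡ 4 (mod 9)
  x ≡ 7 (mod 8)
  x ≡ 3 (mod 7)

31

The moduli are pairwise coprime; N = 17·9·8·7 = 8568.
N/17 = 504; 504 ≡ 11 (mod 17); 11·14 ≡ 1, so inverse 14.
N/9 = 952; 952 ≡ 7 (mod 9); 7·4 ≡ 1, so inverse 4.
N/8 = 1071; 1071 ≡ 7 (mod 8); 7·7 ≡ 1, so inverse 7.
N/7 = 1224; 1224 ≡ 6 (mod 7); 6·6 ≡ 1, so inverse 6.
x ≡ 14·504·14 + 4·952·4 + 7·1071·7 + 3·1224·6 = 188527.
188527 mod 8568 = 31.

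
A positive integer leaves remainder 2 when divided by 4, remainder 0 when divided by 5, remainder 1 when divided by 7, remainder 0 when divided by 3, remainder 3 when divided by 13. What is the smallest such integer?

2850

The moduli are pairwise coprime; N = 4·5·7·3·13 = 5460.
N/4 = 1365; 1365 ≡ 1 (mod 4), inverse 1.
N/5 = 1092; 1092 ≡ 2 (mod 5); 2·3 ≡ 1, so inverse 3.
N/7 = 780; 780 ≡ 3 (mod 7); 3·5 ≡ 1, so inverse 5.
N/3 = 1820; 1820 ≡ 2 (mod 3); 2·2 ≡ 1, so inverse 2.
N/13 = 420; 420 ≡ 4 (mod 13); 4·10 ≡ 1, so inverse 10.
a ≡ 2·1365·1 + 0·1092·3 + 1·780·5 + 0·1820·2 + 3·420·10 = 19230.
19230 mod 5460 = 2850.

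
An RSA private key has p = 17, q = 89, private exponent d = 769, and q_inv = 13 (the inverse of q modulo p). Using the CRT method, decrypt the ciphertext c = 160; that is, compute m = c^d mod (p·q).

d_p = d mod (p−1) = 769 mod 16 = 1; d_q = d mod (q−1) = 65.
m₁ = c^(d_p) mod p: c ≡ 7 (mod 17), and 7^1 mod 17 = 7.
m₂ = c^(d_q) mod q: c ≡ 71 (mod 89), and 71^65 mod 89 = 5.
h = q_inv·(m₁ − m₂) mod p = 13·(7 − 5) mod 17 = 9.
m = m₂ + h·q = 5 + 9·89 = 806.

806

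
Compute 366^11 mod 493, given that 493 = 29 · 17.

Mod 29: 366 ≡ 18; 18^11 ≡ 19 (mod 29).
Mod 17: 366 ≡ 9; 9^11 ≡ 15 (mod 17).
Combine by CRT: x ≡ 19 (mod 29), x ≡ 15 (mod 17) ⇒ x ≡ 338 (mod 493).

338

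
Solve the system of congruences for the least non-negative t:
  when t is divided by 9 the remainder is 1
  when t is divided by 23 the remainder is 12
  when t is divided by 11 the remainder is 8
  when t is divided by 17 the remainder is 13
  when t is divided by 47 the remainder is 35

1607482

The moduli are pairwise coprime; N = 9·23·11·17·47 = 1819323.
N/9 = 202147; 202147 ≡ 7 (mod 9); 7·4 ≡ 1, so inverse 4.
N/23 = 79101; 79101 ≡ 4 (mod 23); 4·6 ≡ 1, so inverse 6.
N/11 = 165393; 165393 ≡ 8 (mod 11); 8·7 ≡ 1, so inverse 7.
N/17 = 107019; 107019 ≡ 4 (mod 17); 4·13 ≡ 1, so inverse 13.
N/47 = 38709; 38709 ≡ 28 (mod 47); 28·42 ≡ 1, so inverse 42.
t ≡ 1·202147·4 + 12·79101·6 + 8·165393·7 + 13·107019·13 + 35·38709·42 = 90754309.
90754309 mod 1819323 = 1607482.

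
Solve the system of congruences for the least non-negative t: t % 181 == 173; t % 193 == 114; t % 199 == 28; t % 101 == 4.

The moduli are pairwise coprime; N = 181·193·199·101 = 702118367.
N/181 = 3879107; 3879107 ≡ 96 (mod 181); 96·66 ≡ 1, so inverse 66.
N/193 = 3637919; 3637919 ≡ 62 (mod 193); 62·165 ≡ 1, so inverse 165.
N/199 = 3528233; 3528233 ≡ 162 (mod 199); 162·43 ≡ 1, so inverse 43.
N/101 = 6951667; 6951667 ≡ 39 (mod 101); 39·57 ≡ 1, so inverse 57.
t ≡ 173·3879107·66 + 114·3637919·165 + 28·3528233·43 + 4·6951667·57 = 118553872724.
118553872724 mod 702118367 = 597987068.

597987068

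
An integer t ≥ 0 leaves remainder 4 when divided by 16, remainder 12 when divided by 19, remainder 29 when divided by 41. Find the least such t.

6548

From t ≡ 4 (mod 16) write t = 4 + 16s. Substituting into t ≡ 12 (mod 19) gives 16s ≡ 8 (mod 19), and since 16⁻¹ ≡ 6 (mod 19), s ≡ 10. Hence t ≡ 4 + 16·10 = 164 (mod 304).
From t ≡ 164 (mod 304) write t = 164 + 304s. Substituting into t ≡ 29 (mod 41) gives 304s ≡ 29 (mod 41), and since 17⁻¹ ≡ 29 (mod 41), s ≡ 21. Hence t ≡ 164 + 304·21 = 6548 (mod 12464).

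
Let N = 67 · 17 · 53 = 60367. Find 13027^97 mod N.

26695

Mod 67: 13027 ≡ 29; by Fermat, exponent reduces to 97 mod 66 = 31; 29^31 ≡ 29 (mod 67).
Mod 17: 13027 ≡ 5; by Fermat, exponent reduces to 97 mod 16 = 1; 5^1 ≡ 5 (mod 17).
Mod 53: 13027 ≡ 42; by Fermat, exponent reduces to 97 mod 52 = 45; 42^45 ≡ 36 (mod 53).
Combine by CRT: x ≡ 29 (mod 67), x ≡ 5 (mod 17), x ≡ 36 (mod 53) ⇒ x ≡ 26695 (mod 60367).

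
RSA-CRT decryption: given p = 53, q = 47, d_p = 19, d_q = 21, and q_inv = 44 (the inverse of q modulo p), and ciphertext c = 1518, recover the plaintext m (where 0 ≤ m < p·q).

m₁ = c^(d_p) mod p: c ≡ 34 (mod 53), and 34^19 mod 53 = 2.
m₂ = c^(d_q) mod q: c ≡ 14 (mod 47), and 14^21 mod 47 = 6.
h = q_inv·(m₁ − m₂) mod p = 44·(2 − 6) mod 53 = 36.
m = m₂ + h·q = 6 + 36·47 = 1698.

1698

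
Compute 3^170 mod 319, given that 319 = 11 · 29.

Mod 11: 3 ≡ 3; since 10 | 170, by Fermat 3^170 ≡ 1 (mod 11).
Mod 29: 3 ≡ 3; by Fermat, exponent reduces to 170 mod 28 = 2; 3^2 ≡ 9 (mod 29).
Combine by CRT: x ≡ 1 (mod 11), x ≡ 9 (mod 29) ⇒ x ≡ 67 (mod 319).

67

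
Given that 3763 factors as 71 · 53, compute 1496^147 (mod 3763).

2510

Mod 71: 1496 ≡ 5; by Fermat, exponent reduces to 147 mod 70 = 7; 5^7 ≡ 25 (mod 71).
Mod 53: 1496 ≡ 12; by Fermat, exponent reduces to 147 mod 52 = 43; 12^43 ≡ 19 (mod 53).
Combine by CRT: x ≡ 25 (mod 71), x ≡ 19 (mod 53) ⇒ x ≡ 2510 (mod 3763).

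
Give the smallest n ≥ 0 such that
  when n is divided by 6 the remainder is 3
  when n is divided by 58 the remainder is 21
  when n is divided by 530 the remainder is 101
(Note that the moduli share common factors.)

Combine the congruences pairwise.
gcd(6, 58) = 2 and 2 | (21 − 3), so the pair is consistent; merging gives n ≡ 21 (mod 174), where 174 = lcm(6, 58).
gcd(174, 530) = 2 and 2 | (101 − 21), so the pair is consistent; merging gives n ≡ 40911 (mod 46110), where 46110 = lcm(174, 530).
The solution is unique modulo lcm(6, 58, 530) = 46110.

40911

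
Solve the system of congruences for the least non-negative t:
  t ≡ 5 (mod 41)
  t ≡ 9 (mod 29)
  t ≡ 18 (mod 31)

Combine the congruences pairwise.
From t ≡ 5 (mod 41) write t = 5 + 41s. Substituting into t ≡ 9 (mod 29) gives 41s ≡ 4 (mod 29), and since 12⁻¹ ≡ 17 (mod 29), s ≡ 10. Hence t ≡ 5 + 41·10 = 415 (mod 1189).
From t ≡ 415 (mod 1189) write t = 415 + 1189s. Substituting into t ≡ 18 (mod 31) gives 1189s ≡ 6 (mod 31), and since 11⁻¹ ≡ 17 (mod 31), s ≡ 9. Hence t ≡ 415 + 1189·9 = 11116 (mod 36859).

11116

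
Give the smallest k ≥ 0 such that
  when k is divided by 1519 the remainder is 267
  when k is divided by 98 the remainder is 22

1786

gcd(1519, 98) = 49 and 49 | (22 − 267), so the pair is consistent; merging gives k ≡ 1786 (mod 3038), where 3038 = lcm(1519, 98).
The solution is unique modulo lcm(1519, 98) = 3038.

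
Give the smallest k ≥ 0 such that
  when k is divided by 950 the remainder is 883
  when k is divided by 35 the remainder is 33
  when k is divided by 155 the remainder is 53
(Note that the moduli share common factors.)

5633

gcd(950, 35) = 5 and 5 | (33 − 883), so the pair is consistent; merging gives k ≡ 5633 (mod 6650), where 6650 = lcm(950, 35).
gcd(6650, 155) = 5 and 5 | (53 − 5633), so the pair is consistent; merging gives k ≡ 5633 (mod 206150), where 206150 = lcm(6650, 155).
The solution is unique modulo lcm(950, 35, 155) = 206150.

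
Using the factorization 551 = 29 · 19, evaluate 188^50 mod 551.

Mod 29: 188 ≡ 14; by Fermat, exponent reduces to 50 mod 28 = 22; 14^22 ≡ 6 (mod 29).
Mod 19: 188 ≡ 17; by Fermat, exponent reduces to 50 mod 18 = 14; 17^14 ≡ 6 (mod 19).
Combine by CRT: x ≡ 6 (mod 29), x ≡ 6 (mod 19) ⇒ x ≡ 6 (mod 551).

6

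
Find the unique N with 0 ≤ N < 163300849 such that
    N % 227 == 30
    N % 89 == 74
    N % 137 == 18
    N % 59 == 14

58748084

The moduli are pairwise coprime; M = 227·89·137·59 = 163300849.
M/227 = 719387; 719387 ≡ 24 (mod 227); 24·123 ≡ 1, so inverse 123.
M/89 = 1834841; 1834841 ≡ 17 (mod 89); 17·21 ≡ 1, so inverse 21.
M/137 = 1191977; 1191977 ≡ 77 (mod 137); 77·121 ≡ 1, so inverse 121.
M/59 = 2767811; 2767811 ≡ 3 (mod 59); 3·20 ≡ 1, so inverse 20.
N ≡ 30·719387·123 + 74·1834841·21 + 18·1191977·121 + 14·2767811·20 = 8876993930.
8876993930 mod 163300849 = 58748084.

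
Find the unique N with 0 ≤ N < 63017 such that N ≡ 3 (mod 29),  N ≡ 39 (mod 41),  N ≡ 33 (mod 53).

14184

The moduli are pairwise coprime; M = 29·41·53 = 63017.
M/29 = 2173; 2173 ≡ 27 (mod 29); 27·14 ≡ 1, so inverse 14.
M/41 = 1537; 1537 ≡ 20 (mod 41); 20·39 ≡ 1, so inverse 39.
M/53 = 1189; 1189 ≡ 23 (mod 53); 23·30 ≡ 1, so inverse 30.
N ≡ 3·2173·14 + 39·1537·39 + 33·1189·30 = 3606153.
3606153 mod 63017 = 14184.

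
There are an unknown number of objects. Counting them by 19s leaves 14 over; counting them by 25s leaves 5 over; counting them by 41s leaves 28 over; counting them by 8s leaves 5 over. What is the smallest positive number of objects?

The moduli are pairwise coprime; M = 19·25·41·8 = 155800.
M/19 = 8200; 8200 ≡ 11 (mod 19); 11·7 ≡ 1, so inverse 7.
M/25 = 6232; 6232 ≡ 7 (mod 25); 7·18 ≡ 1, so inverse 18.
M/41 = 3800; 3800 ≡ 28 (mod 41); 28·22 ≡ 1, so inverse 22.
M/8 = 19475; 19475 ≡ 3 (mod 8); 3·3 ≡ 1, so inverse 3.
N ≡ 14·8200·7 + 5·6232·18 + 28·3800·22 + 5·19475·3 = 3997405.
3997405 mod 155800 = 102405.

102405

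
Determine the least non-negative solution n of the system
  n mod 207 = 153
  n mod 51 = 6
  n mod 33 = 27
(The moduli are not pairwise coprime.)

gcd(207, 51) = 3 and 3 | (6 − 153), so the pair is consistent; merging gives n ≡ 567 (mod 3519), where 3519 = lcm(207, 51).
gcd(3519, 33) = 3 and 3 | (27 − 567), so the pair is consistent; merging gives n ≡ 4086 (mod 38709), where 38709 = lcm(3519, 33).
The solution is unique modulo lcm(207, 51, 33) = 38709.

4086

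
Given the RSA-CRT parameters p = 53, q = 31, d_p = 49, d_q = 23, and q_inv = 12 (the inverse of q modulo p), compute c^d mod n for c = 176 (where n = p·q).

1474

m₁ = c^(d_p) mod p: c ≡ 17 (mod 53), and 17^49 mod 53 = 43.
m₂ = c^(d_q) mod q: c ≡ 21 (mod 31), and 21^23 mod 31 = 17.
h = q_inv·(m₁ − m₂) mod p = 12·(43 − 17) mod 53 = 47.
m = m₂ + h·q = 17 + 47·31 = 1474.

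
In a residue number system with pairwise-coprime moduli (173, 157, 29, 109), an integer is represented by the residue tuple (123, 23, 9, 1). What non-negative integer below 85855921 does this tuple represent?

68913289

From x ≡ 123 (mod 173) write x = 123 + 173t. Substituting into x ≡ 23 (mod 157) gives 173t ≡ 57 (mod 157), and since 16⁻¹ ≡ 108 (mod 157), t ≡ 33. Hence x ≡ 123 + 173·33 = 5832 (mod 27161).
From x ≡ 5832 (mod 27161) write x = 5832 + 27161t. Substituting into x ≡ 9 (mod 29) gives 27161t ≡ 6 (mod 29), and since 17⁻¹ ≡ 12 (mod 29), t ≡ 14. Hence x ≡ 5832 + 27161·14 = 386086 (mod 787669).
From x ≡ 386086 (mod 787669) write x = 386086 + 787669t. Substituting into x ≡ 1 (mod 109) gives 787669t ≡ 102 (mod 109), and since 35⁻¹ ≡ 81 (mod 109), t ≡ 87. Hence x ≡ 386086 + 787669·87 = 68913289 (mod 85855921).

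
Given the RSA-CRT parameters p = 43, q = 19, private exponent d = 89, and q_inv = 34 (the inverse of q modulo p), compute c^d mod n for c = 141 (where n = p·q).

d_p = d mod (p−1) = 89 mod 42 = 5; d_q = d mod (q−1) = 17.
m₁ = c^(d_p) mod p: c ≡ 12 (mod 43), and 12^5 mod 43 = 34.
m₂ = c^(d_q) mod q: c ≡ 8 (mod 19), and 8^17 mod 19 = 12.
h = q_inv·(m₁ − m₂) mod p = 34·(34 − 12) mod 43 = 17.
m = m₂ + h·q = 12 + 17·19 = 335.

335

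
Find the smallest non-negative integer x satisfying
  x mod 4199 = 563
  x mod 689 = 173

197916

gcd(4199, 689) = 13 and 13 | (173 − 563), so the pair is consistent; merging gives x ≡ 197916 (mod 222547), where 222547 = lcm(4199, 689).
The solution is unique modulo lcm(4199, 689) = 222547.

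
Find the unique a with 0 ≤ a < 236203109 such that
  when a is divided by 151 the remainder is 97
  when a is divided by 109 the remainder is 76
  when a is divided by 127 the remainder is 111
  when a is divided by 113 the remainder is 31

187031868

Combine the congruences pairwise.
From a ≡ 97 (mod 151) write a = 97 + 151t. Substituting into a ≡ 76 (mod 109) gives 151t ≡ 88 (mod 109), and since 42⁻¹ ≡ 13 (mod 109), t ≡ 54. Hence a ≡ 97 + 151·54 = 8251 (mod 16459).
From a ≡ 8251 (mod 16459) write a = 8251 + 16459t. Substituting into a ≡ 111 (mod 127) gives 16459t ≡ 115 (mod 127), and since 76⁻¹ ≡ 122 (mod 127), t ≡ 60. Hence a ≡ 8251 + 16459·60 = 995791 (mod 2090293).
From a ≡ 995791 (mod 2090293) write a = 995791 + 2090293t. Substituting into a ≡ 31 (mod 113) gives 2090293t ≡ 109 (mod 113), and since 19⁻¹ ≡ 6 (mod 113), t ≡ 89. Hence a ≡ 995791 + 2090293·89 = 187031868 (mod 236203109).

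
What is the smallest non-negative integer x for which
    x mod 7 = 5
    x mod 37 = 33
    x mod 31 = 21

Combine the congruences pairwise.
From x ≡ 5 (mod 7) write x = 5 + 7t. Substituting into x ≡ 33 (mod 37) gives 7t ≡ 28 (mod 37), and since 7⁻¹ ≡ 16 (mod 37), t ≡ 4. Hence x ≡ 5 + 7·4 = 33 (mod 259).
From x ≡ 33 (mod 259) write x = 33 + 259t. Substituting into x ≡ 21 (mod 31) gives 259t ≡ 19 (mod 31), and since 11⁻¹ ≡ 17 (mod 31), t ≡ 13. Hence x ≡ 33 + 259·13 = 3400 (mod 8029).

3400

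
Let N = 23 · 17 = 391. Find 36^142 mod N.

Mod 23: 36 ≡ 13; by Fermat, exponent reduces to 142 mod 22 = 10; 13^10 ≡ 16 (mod 23).
Mod 17: 36 ≡ 2; by Fermat, exponent reduces to 142 mod 16 = 14; 2^14 ≡ 13 (mod 17).
Combine by CRT: x ≡ 16 (mod 23), x ≡ 13 (mod 17) ⇒ x ≡ 200 (mod 391).

200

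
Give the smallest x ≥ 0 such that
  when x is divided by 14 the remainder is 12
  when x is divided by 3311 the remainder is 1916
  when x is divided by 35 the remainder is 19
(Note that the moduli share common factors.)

gcd(14, 3311) = 7 and 7 | (1916 − 12), so the pair is consistent; merging gives x ≡ 1916 (mod 6622), where 6622 = lcm(14, 3311).
gcd(6622, 35) = 7 and 7 | (19 − 1916), so the pair is consistent; merging gives x ≡ 28404 (mod 33110), where 33110 = lcm(6622, 35).
The solution is unique modulo lcm(14, 3311, 35) = 33110.

28404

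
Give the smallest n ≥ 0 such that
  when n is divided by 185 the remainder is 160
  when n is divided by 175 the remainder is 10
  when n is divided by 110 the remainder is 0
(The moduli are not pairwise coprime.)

gcd(185, 175) = 5 and 5 | (10 − 160), so the pair is consistent; merging gives n ≡ 3860 (mod 6475), where 6475 = lcm(185, 175).
gcd(6475, 110) = 5 and 5 | (0 − 3860), so the pair is consistent; merging gives n ≡ 55660 (mod 142450), where 142450 = lcm(6475, 110).
The solution is unique modulo lcm(185, 175, 110) = 142450.

55660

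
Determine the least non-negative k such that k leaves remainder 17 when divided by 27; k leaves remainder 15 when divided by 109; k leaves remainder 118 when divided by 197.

76751

From k ≡ 17 (mod 27) write k = 17 + 27t. Substituting into k ≡ 15 (mod 109) gives 27t ≡ 107 (mod 109), and since 27⁻¹ ≡ 105 (mod 109), t ≡ 8. Hence k ≡ 17 + 27·8 = 233 (mod 2943).
From k ≡ 233 (mod 2943) write k = 233 + 2943t. Substituting into k ≡ 118 (mod 197) gives 2943t ≡ 82 (mod 197), and since 185⁻¹ ≡ 82 (mod 197), t ≡ 26. Hence k ≡ 233 + 2943·26 = 76751 (mod 579771).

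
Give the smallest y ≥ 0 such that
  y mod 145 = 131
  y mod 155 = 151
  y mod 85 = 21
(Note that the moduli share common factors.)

71761

gcd(145, 155) = 5 and 5 | (151 − 131), so the pair is consistent; merging gives y ≡ 4336 (mod 4495), where 4495 = lcm(145, 155).
gcd(4495, 85) = 5 and 5 | (21 − 4336), so the pair is consistent; merging gives y ≡ 71761 (mod 76415), where 76415 = lcm(4495, 85).
The solution is unique modulo lcm(145, 155, 85) = 76415.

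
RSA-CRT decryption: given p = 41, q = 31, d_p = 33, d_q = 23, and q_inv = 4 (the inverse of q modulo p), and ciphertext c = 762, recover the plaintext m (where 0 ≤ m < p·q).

596

m₁ = c^(d_p) mod p: c ≡ 24 (mod 41), and 24^33 mod 41 = 22.
m₂ = c^(d_q) mod q: c ≡ 18 (mod 31), and 18^23 mod 31 = 7.
h = q_inv·(m₁ − m₂) mod p = 4·(22 − 7) mod 41 = 19.
m = m₂ + h·q = 7 + 19·31 = 596.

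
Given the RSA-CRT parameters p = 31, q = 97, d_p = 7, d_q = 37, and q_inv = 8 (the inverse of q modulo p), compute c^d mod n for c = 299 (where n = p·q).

855

m₁ = c^(d_p) mod p: c ≡ 20 (mod 31), and 20^7 mod 31 = 18.
m₂ = c^(d_q) mod q: c ≡ 8 (mod 97), and 8^37 mod 97 = 79.
h = q_inv·(m₁ − m₂) mod p = 8·(18 − 79) mod 31 = 8.
m = m₂ + h·q = 79 + 8·97 = 855.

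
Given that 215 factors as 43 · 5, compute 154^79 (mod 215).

9

Mod 43: 154 ≡ 25; by Fermat, exponent reduces to 79 mod 42 = 37; 25^37 ≡ 9 (mod 43).
Mod 5: 154 ≡ 4; by Fermat, exponent reduces to 79 mod 4 = 3; 4^3 ≡ 4 (mod 5).
Combine by CRT: x ≡ 9 (mod 43), x ≡ 4 (mod 5) ⇒ x ≡ 9 (mod 215).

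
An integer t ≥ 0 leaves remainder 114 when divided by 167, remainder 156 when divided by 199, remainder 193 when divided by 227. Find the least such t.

2398902

Combine the congruences pairwise.
From t ≡ 114 (mod 167) write t = 114 + 167s. Substituting into t ≡ 156 (mod 199) gives 167s ≡ 42 (mod 199), and since 167⁻¹ ≡ 143 (mod 199), s ≡ 36. Hence t ≡ 114 + 167·36 = 6126 (mod 33233).
From t ≡ 6126 (mod 33233) write t = 6126 + 33233s. Substituting into t ≡ 193 (mod 227) gives 33233s ≡ 196 (mod 227), and since 91⁻¹ ≡ 5 (mod 227), s ≡ 72. Hence t ≡ 6126 + 33233·72 = 2398902 (mod 7543891).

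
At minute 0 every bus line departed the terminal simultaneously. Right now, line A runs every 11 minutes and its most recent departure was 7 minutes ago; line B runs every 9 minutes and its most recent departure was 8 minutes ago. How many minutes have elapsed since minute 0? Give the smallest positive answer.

From t ≡ 7 (mod 11) write t = 7 + 11s. Substituting into t ≡ 8 (mod 9) gives 11s ≡ 1 (mod 9), and since 2⁻¹ ≡ 5 (mod 9), s ≡ 5. Hence t ≡ 7 + 11·5 = 62 (mod 99).

62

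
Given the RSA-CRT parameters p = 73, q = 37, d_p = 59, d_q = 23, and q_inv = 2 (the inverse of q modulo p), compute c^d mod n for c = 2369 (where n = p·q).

m₁ = c^(d_p) mod p: c ≡ 33 (mod 73), and 33^59 mod 73 = 44.
m₂ = c^(d_q) mod q: c ≡ 1 (mod 37), and 1^23 mod 37 = 1.
h = q_inv·(m₁ − m₂) mod p = 2·(44 − 1) mod 73 = 13.
m = m₂ + h·q = 1 + 13·37 = 482.

482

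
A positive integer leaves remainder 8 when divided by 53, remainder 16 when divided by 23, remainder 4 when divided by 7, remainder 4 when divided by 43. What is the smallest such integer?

The moduli are pairwise coprime; M = 53·23·7·43 = 366919.
M/53 = 6923; 6923 ≡ 33 (mod 53); 33·45 ≡ 1, so inverse 45.
M/23 = 15953; 15953 ≡ 14 (mod 23); 14·5 ≡ 1, so inverse 5.
M/7 = 52417; 52417 ≡ 1 (mod 7), inverse 1.
M/43 = 8533; 8533 ≡ 19 (mod 43); 19·34 ≡ 1, so inverse 34.
N ≡ 8·6923·45 + 16·15953·5 + 4·52417·1 + 4·8533·34 = 5138676.
5138676 mod 366919 = 1810.

1810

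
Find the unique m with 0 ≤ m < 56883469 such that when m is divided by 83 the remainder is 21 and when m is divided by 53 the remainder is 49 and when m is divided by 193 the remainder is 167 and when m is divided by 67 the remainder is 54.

The moduli are pairwise coprime; N = 83·53·193·67 = 56883469.
N/83 = 685343; 685343 ≡ 12 (mod 83); 12·7 ≡ 1, so inverse 7.
N/53 = 1073273; 1073273 ≡ 23 (mod 53); 23·30 ≡ 1, so inverse 30.
N/193 = 294733; 294733 ≡ 22 (mod 193); 22·79 ≡ 1, so inverse 79.
N/67 = 849007; 849007 ≡ 50 (mod 67); 50·63 ≡ 1, so inverse 63.
m ≡ 21·685343·7 + 49·1073273·30 + 167·294733·79 + 54·849007·63 = 8455191014.
8455191014 mod 56883469 = 36437602.

36437602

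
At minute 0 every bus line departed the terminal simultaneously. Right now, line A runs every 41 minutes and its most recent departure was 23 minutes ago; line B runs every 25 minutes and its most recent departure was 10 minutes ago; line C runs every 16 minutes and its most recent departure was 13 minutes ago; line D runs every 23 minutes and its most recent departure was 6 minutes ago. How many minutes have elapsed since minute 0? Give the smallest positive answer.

From t ≡ 23 (mod 41) write t = 23 + 41s. Substituting into t ≡ 10 (mod 25) gives 41s ≡ 12 (mod 25), and since 16⁻¹ ≡ 11 (mod 25), s ≡ 7. Hence t ≡ 23 + 41·7 = 310 (mod 1025).
From t ≡ 310 (mod 1025) write t = 310 + 1025s. Substituting into t ≡ 13 (mod 16) gives 1025s ≡ 7 (mod 16), and since 1⁻¹ ≡ 1 (mod 16), s ≡ 7. Hence t ≡ 310 + 1025·7 = 7485 (mod 16400).
From t ≡ 7485 (mod 16400) write t = 7485 + 16400s. Substituting into t ≡ 6 (mod 23) gives 16400s ≡ 19 (mod 23), and since 1⁻¹ ≡ 1 (mod 23), s ≡ 19. Hence t ≡ 7485 + 16400·19 = 319085 (mod 377200).

319085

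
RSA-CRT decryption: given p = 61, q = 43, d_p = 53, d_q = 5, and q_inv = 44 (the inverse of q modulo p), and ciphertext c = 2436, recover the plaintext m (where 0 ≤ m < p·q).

693

m₁ = c^(d_p) mod p: c ≡ 57 (mod 61), and 57^53 mod 61 = 22.
m₂ = c^(d_q) mod q: c ≡ 28 (mod 43), and 28^5 mod 43 = 5.
h = q_inv·(m₁ − m₂) mod p = 44·(22 − 5) mod 61 = 16.
m = m₂ + h·q = 5 + 16·43 = 693.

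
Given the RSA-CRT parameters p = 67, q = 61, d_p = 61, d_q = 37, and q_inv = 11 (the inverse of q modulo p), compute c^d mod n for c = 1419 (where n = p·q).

m₁ = c^(d_p) mod p: c ≡ 12 (mod 67), and 12^61 mod 67 = 11.
m₂ = c^(d_q) mod q: c ≡ 16 (mod 61), and 16^37 mod 61 = 15.
h = q_inv·(m₁ − m₂) mod p = 11·(11 − 15) mod 67 = 23.
m = m₂ + h·q = 15 + 23·61 = 1418.

1418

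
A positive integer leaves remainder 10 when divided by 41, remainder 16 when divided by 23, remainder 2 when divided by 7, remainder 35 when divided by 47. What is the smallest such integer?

303984

The moduli are pairwise coprime; N = 41·23·7·47 = 310247.
N/41 = 7567; 7567 ≡ 23 (mod 41); 23·25 ≡ 1, so inverse 25.
N/23 = 13489; 13489 ≡ 11 (mod 23); 11·21 ≡ 1, so inverse 21.
N/7 = 44321; 44321 ≡ 4 (mod 7); 4·2 ≡ 1, so inverse 2.
N/47 = 6601; 6601 ≡ 21 (mod 47); 21·9 ≡ 1, so inverse 9.
k ≡ 10·7567·25 + 16·13489·21 + 2·44321·2 + 35·6601·9 = 8680653.
8680653 mod 310247 = 303984.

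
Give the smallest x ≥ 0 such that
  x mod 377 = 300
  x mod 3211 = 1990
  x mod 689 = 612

3916199

Combine the congruences pairwise.
gcd(377, 3211) = 13 and 13 | (1990 − 300), so the pair is consistent; merging gives x ≡ 5201 (mod 93119), where 93119 = lcm(377, 3211).
gcd(93119, 689) = 13 and 13 | (612 − 5201), so the pair is consistent; merging gives x ≡ 3916199 (mod 4935307), where 4935307 = lcm(93119, 689).
The solution is unique modulo lcm(377, 3211, 689) = 4935307.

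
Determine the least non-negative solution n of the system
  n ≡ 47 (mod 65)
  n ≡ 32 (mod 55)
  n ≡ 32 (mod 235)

gcd(65, 55) = 5 and 5 | (32 − 47), so the pair is consistent; merging gives n ≡ 307 (mod 715), where 715 = lcm(65, 55).
gcd(715, 235) = 5 and 5 | (32 − 307), so the pair is consistent; merging gives n ≡ 31052 (mod 33605), where 33605 = lcm(715, 235).
The solution is unique modulo lcm(65, 55, 235) = 33605.

31052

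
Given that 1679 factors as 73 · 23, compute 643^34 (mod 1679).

346

Mod 73: 643 ≡ 59; 59^34 ≡ 54 (mod 73).
Mod 23: 643 ≡ 22; by Fermat, exponent reduces to 34 mod 22 = 12; 22^12 ≡ 1 (mod 23).
Combine by CRT: x ≡ 54 (mod 73), x ≡ 1 (mod 23) ⇒ x ≡ 346 (mod 1679).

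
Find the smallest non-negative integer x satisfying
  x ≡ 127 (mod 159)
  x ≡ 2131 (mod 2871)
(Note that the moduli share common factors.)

gcd(159, 2871) = 3 and 3 | (2131 − 127), so the pair is consistent; merging gives x ≡ 22228 (mod 152163), where 152163 = lcm(159, 2871).
The solution is unique modulo lcm(159, 2871) = 152163.

22228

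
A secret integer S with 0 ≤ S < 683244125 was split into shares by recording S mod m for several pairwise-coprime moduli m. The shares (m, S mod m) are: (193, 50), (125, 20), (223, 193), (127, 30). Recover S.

549020395

From S ≡ 50 (mod 193) write S = 50 + 193t. Substituting into S ≡ 20 (mod 125) gives 193t ≡ 95 (mod 125), and since 68⁻¹ ≡ 57 (mod 125), t ≡ 40. Hence S ≡ 50 + 193·40 = 7770 (mod 24125).
From S ≡ 7770 (mod 24125) write S = 7770 + 24125t. Substituting into S ≡ 193 (mod 223) gives 24125t ≡ 5 (mod 223), and since 41⁻¹ ≡ 136 (mod 223), t ≡ 11. Hence S ≡ 7770 + 24125·11 = 273145 (mod 5379875).
From S ≡ 273145 (mod 5379875) write S = 273145 + 5379875t. Substituting into S ≡ 30 (mod 127) gives 5379875t ≡ 62 (mod 127), and since 28⁻¹ ≡ 59 (mod 127), t ≡ 102. Hence S ≡ 273145 + 5379875·102 = 549020395 (mod 683244125).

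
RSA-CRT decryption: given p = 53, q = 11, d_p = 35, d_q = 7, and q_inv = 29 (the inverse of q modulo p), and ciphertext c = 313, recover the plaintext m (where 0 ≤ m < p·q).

234

m₁ = c^(d_p) mod p: c ≡ 48 (mod 53), and 48^35 mod 53 = 22.
m₂ = c^(d_q) mod q: c ≡ 5 (mod 11), and 5^7 mod 11 = 3.
h = q_inv·(m₁ − m₂) mod p = 29·(22 − 3) mod 53 = 21.
m = m₂ + h·q = 3 + 21·11 = 234.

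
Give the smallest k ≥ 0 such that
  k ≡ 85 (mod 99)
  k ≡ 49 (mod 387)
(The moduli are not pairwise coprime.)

gcd(99, 387) = 9 and 9 | (49 − 85), so the pair is consistent; merging gives k ≡ 2758 (mod 4257), where 4257 = lcm(99, 387).
The solution is unique modulo lcm(99, 387) = 4257.

2758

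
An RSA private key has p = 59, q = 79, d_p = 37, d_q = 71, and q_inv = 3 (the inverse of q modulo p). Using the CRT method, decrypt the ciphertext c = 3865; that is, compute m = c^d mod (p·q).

3478

m₁ = c^(d_p) mod p: c ≡ 30 (mod 59), and 30^37 mod 59 = 56.
m₂ = c^(d_q) mod q: c ≡ 73 (mod 79), and 73^71 mod 79 = 2.
h = q_inv·(m₁ − m₂) mod p = 3·(56 − 2) mod 59 = 44.
m = m₂ + h·q = 2 + 44·79 = 3478.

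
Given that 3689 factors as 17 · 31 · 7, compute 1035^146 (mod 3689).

Mod 17: 1035 ≡ 15; by Fermat, exponent reduces to 146 mod 16 = 2; 15^2 ≡ 4 (mod 17).
Mod 31: 1035 ≡ 12; by Fermat, exponent reduces to 146 mod 30 = 26; 12^26 ≡ 10 (mod 31).
Mod 7: 1035 ≡ 6; by Fermat, exponent reduces to 146 mod 6 = 2; 6^2 ≡ 1 (mod 7).
Combine by CRT: x ≡ 4 (mod 17), x ≡ 10 (mod 31), x ≡ 1 (mod 7) ⇒ x ≡ 1653 (mod 3689).

1653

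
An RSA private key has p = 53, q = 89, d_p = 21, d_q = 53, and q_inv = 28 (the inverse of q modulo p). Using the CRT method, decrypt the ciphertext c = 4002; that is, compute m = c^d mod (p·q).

3307

m₁ = c^(d_p) mod p: c ≡ 27 (mod 53), and 27^21 mod 53 = 21.
m₂ = c^(d_q) mod q: c ≡ 86 (mod 89), and 86^53 mod 89 = 14.
h = q_inv·(m₁ − m₂) mod p = 28·(21 − 14) mod 53 = 37.
m = m₂ + h·q = 14 + 37·89 = 3307.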